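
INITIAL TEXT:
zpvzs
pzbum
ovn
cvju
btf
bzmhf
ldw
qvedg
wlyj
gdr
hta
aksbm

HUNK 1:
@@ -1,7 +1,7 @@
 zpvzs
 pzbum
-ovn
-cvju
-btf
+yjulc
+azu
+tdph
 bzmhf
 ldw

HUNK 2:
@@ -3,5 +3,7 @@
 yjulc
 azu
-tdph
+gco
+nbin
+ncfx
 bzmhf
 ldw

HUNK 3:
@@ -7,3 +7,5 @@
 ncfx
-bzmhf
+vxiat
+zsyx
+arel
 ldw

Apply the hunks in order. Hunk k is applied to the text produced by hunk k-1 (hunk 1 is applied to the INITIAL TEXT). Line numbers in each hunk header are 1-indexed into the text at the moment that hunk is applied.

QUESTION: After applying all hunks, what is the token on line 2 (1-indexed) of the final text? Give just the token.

Answer: pzbum

Derivation:
Hunk 1: at line 1 remove [ovn,cvju,btf] add [yjulc,azu,tdph] -> 12 lines: zpvzs pzbum yjulc azu tdph bzmhf ldw qvedg wlyj gdr hta aksbm
Hunk 2: at line 3 remove [tdph] add [gco,nbin,ncfx] -> 14 lines: zpvzs pzbum yjulc azu gco nbin ncfx bzmhf ldw qvedg wlyj gdr hta aksbm
Hunk 3: at line 7 remove [bzmhf] add [vxiat,zsyx,arel] -> 16 lines: zpvzs pzbum yjulc azu gco nbin ncfx vxiat zsyx arel ldw qvedg wlyj gdr hta aksbm
Final line 2: pzbum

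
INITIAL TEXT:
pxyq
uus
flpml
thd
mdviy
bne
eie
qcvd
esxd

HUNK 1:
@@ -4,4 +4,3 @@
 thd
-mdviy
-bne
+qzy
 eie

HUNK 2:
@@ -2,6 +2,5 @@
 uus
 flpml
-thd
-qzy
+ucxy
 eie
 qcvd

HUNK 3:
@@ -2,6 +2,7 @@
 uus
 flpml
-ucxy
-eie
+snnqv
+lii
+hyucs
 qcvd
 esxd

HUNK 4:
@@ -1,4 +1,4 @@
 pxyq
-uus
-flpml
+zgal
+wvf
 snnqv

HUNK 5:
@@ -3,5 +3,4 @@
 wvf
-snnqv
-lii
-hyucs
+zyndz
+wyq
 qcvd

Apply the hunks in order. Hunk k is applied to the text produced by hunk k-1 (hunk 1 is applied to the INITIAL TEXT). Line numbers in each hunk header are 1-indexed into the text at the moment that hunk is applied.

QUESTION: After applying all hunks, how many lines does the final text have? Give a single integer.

Answer: 7

Derivation:
Hunk 1: at line 4 remove [mdviy,bne] add [qzy] -> 8 lines: pxyq uus flpml thd qzy eie qcvd esxd
Hunk 2: at line 2 remove [thd,qzy] add [ucxy] -> 7 lines: pxyq uus flpml ucxy eie qcvd esxd
Hunk 3: at line 2 remove [ucxy,eie] add [snnqv,lii,hyucs] -> 8 lines: pxyq uus flpml snnqv lii hyucs qcvd esxd
Hunk 4: at line 1 remove [uus,flpml] add [zgal,wvf] -> 8 lines: pxyq zgal wvf snnqv lii hyucs qcvd esxd
Hunk 5: at line 3 remove [snnqv,lii,hyucs] add [zyndz,wyq] -> 7 lines: pxyq zgal wvf zyndz wyq qcvd esxd
Final line count: 7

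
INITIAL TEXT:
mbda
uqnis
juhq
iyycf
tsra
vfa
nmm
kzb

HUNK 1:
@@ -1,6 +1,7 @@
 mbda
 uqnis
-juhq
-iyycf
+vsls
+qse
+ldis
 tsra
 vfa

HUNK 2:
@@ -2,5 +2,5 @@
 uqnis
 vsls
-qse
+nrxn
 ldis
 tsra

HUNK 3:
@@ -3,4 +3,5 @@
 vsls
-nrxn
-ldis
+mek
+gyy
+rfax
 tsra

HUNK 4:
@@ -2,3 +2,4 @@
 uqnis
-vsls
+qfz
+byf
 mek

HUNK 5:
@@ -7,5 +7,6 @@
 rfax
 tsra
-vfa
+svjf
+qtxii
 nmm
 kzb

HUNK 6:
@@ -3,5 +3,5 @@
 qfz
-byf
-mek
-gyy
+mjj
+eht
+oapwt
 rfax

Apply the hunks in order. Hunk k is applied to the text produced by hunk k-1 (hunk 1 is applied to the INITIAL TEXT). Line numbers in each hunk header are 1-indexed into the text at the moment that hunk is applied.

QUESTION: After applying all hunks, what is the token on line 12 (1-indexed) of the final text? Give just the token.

Answer: kzb

Derivation:
Hunk 1: at line 1 remove [juhq,iyycf] add [vsls,qse,ldis] -> 9 lines: mbda uqnis vsls qse ldis tsra vfa nmm kzb
Hunk 2: at line 2 remove [qse] add [nrxn] -> 9 lines: mbda uqnis vsls nrxn ldis tsra vfa nmm kzb
Hunk 3: at line 3 remove [nrxn,ldis] add [mek,gyy,rfax] -> 10 lines: mbda uqnis vsls mek gyy rfax tsra vfa nmm kzb
Hunk 4: at line 2 remove [vsls] add [qfz,byf] -> 11 lines: mbda uqnis qfz byf mek gyy rfax tsra vfa nmm kzb
Hunk 5: at line 7 remove [vfa] add [svjf,qtxii] -> 12 lines: mbda uqnis qfz byf mek gyy rfax tsra svjf qtxii nmm kzb
Hunk 6: at line 3 remove [byf,mek,gyy] add [mjj,eht,oapwt] -> 12 lines: mbda uqnis qfz mjj eht oapwt rfax tsra svjf qtxii nmm kzb
Final line 12: kzb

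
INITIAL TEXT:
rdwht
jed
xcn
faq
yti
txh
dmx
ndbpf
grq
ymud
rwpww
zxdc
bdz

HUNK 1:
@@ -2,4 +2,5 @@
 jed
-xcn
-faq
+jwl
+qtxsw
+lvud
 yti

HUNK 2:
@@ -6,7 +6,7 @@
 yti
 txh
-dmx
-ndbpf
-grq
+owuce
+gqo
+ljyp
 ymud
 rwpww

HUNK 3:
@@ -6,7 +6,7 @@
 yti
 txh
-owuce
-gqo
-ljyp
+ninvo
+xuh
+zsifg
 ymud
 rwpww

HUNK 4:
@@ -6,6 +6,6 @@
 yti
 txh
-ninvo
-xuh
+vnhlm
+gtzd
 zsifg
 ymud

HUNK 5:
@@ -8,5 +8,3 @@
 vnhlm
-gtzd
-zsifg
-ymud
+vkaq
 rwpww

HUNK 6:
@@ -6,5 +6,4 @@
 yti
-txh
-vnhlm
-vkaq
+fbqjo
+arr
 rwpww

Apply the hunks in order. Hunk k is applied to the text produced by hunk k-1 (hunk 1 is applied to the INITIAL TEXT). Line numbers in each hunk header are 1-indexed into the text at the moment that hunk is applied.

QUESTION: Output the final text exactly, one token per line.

Answer: rdwht
jed
jwl
qtxsw
lvud
yti
fbqjo
arr
rwpww
zxdc
bdz

Derivation:
Hunk 1: at line 2 remove [xcn,faq] add [jwl,qtxsw,lvud] -> 14 lines: rdwht jed jwl qtxsw lvud yti txh dmx ndbpf grq ymud rwpww zxdc bdz
Hunk 2: at line 6 remove [dmx,ndbpf,grq] add [owuce,gqo,ljyp] -> 14 lines: rdwht jed jwl qtxsw lvud yti txh owuce gqo ljyp ymud rwpww zxdc bdz
Hunk 3: at line 6 remove [owuce,gqo,ljyp] add [ninvo,xuh,zsifg] -> 14 lines: rdwht jed jwl qtxsw lvud yti txh ninvo xuh zsifg ymud rwpww zxdc bdz
Hunk 4: at line 6 remove [ninvo,xuh] add [vnhlm,gtzd] -> 14 lines: rdwht jed jwl qtxsw lvud yti txh vnhlm gtzd zsifg ymud rwpww zxdc bdz
Hunk 5: at line 8 remove [gtzd,zsifg,ymud] add [vkaq] -> 12 lines: rdwht jed jwl qtxsw lvud yti txh vnhlm vkaq rwpww zxdc bdz
Hunk 6: at line 6 remove [txh,vnhlm,vkaq] add [fbqjo,arr] -> 11 lines: rdwht jed jwl qtxsw lvud yti fbqjo arr rwpww zxdc bdz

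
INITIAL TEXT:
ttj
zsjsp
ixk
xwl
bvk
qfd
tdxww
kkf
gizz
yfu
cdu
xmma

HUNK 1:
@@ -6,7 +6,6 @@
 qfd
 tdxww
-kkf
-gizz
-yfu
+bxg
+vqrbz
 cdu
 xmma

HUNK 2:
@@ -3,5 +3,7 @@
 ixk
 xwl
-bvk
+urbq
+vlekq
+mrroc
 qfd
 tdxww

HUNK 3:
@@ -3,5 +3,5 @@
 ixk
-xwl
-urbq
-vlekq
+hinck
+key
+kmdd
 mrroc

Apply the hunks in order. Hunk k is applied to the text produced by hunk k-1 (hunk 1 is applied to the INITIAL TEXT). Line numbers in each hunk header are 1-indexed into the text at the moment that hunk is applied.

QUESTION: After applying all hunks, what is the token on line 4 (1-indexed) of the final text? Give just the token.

Hunk 1: at line 6 remove [kkf,gizz,yfu] add [bxg,vqrbz] -> 11 lines: ttj zsjsp ixk xwl bvk qfd tdxww bxg vqrbz cdu xmma
Hunk 2: at line 3 remove [bvk] add [urbq,vlekq,mrroc] -> 13 lines: ttj zsjsp ixk xwl urbq vlekq mrroc qfd tdxww bxg vqrbz cdu xmma
Hunk 3: at line 3 remove [xwl,urbq,vlekq] add [hinck,key,kmdd] -> 13 lines: ttj zsjsp ixk hinck key kmdd mrroc qfd tdxww bxg vqrbz cdu xmma
Final line 4: hinck

Answer: hinck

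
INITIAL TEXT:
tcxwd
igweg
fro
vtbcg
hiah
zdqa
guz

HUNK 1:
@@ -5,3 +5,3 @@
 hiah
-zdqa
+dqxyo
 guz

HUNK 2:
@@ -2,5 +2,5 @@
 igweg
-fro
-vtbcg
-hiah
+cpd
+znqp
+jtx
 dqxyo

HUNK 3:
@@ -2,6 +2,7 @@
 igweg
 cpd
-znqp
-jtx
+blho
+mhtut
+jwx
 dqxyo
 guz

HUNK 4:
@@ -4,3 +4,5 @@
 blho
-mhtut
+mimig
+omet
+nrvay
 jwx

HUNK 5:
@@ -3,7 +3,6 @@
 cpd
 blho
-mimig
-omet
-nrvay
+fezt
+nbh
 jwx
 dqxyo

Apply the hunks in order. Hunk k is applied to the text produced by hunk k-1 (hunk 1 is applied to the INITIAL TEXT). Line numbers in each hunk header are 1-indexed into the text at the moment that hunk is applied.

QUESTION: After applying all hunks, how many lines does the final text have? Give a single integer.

Hunk 1: at line 5 remove [zdqa] add [dqxyo] -> 7 lines: tcxwd igweg fro vtbcg hiah dqxyo guz
Hunk 2: at line 2 remove [fro,vtbcg,hiah] add [cpd,znqp,jtx] -> 7 lines: tcxwd igweg cpd znqp jtx dqxyo guz
Hunk 3: at line 2 remove [znqp,jtx] add [blho,mhtut,jwx] -> 8 lines: tcxwd igweg cpd blho mhtut jwx dqxyo guz
Hunk 4: at line 4 remove [mhtut] add [mimig,omet,nrvay] -> 10 lines: tcxwd igweg cpd blho mimig omet nrvay jwx dqxyo guz
Hunk 5: at line 3 remove [mimig,omet,nrvay] add [fezt,nbh] -> 9 lines: tcxwd igweg cpd blho fezt nbh jwx dqxyo guz
Final line count: 9

Answer: 9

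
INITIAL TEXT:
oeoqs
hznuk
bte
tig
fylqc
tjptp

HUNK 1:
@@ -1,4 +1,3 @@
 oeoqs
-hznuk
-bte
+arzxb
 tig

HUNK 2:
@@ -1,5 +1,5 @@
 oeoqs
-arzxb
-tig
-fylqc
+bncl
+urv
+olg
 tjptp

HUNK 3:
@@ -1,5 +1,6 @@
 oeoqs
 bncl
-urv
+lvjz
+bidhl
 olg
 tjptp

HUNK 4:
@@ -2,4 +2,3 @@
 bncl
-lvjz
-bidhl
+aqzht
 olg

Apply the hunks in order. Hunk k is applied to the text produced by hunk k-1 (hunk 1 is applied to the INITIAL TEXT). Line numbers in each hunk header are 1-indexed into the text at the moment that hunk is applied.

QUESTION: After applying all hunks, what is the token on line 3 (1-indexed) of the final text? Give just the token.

Answer: aqzht

Derivation:
Hunk 1: at line 1 remove [hznuk,bte] add [arzxb] -> 5 lines: oeoqs arzxb tig fylqc tjptp
Hunk 2: at line 1 remove [arzxb,tig,fylqc] add [bncl,urv,olg] -> 5 lines: oeoqs bncl urv olg tjptp
Hunk 3: at line 1 remove [urv] add [lvjz,bidhl] -> 6 lines: oeoqs bncl lvjz bidhl olg tjptp
Hunk 4: at line 2 remove [lvjz,bidhl] add [aqzht] -> 5 lines: oeoqs bncl aqzht olg tjptp
Final line 3: aqzht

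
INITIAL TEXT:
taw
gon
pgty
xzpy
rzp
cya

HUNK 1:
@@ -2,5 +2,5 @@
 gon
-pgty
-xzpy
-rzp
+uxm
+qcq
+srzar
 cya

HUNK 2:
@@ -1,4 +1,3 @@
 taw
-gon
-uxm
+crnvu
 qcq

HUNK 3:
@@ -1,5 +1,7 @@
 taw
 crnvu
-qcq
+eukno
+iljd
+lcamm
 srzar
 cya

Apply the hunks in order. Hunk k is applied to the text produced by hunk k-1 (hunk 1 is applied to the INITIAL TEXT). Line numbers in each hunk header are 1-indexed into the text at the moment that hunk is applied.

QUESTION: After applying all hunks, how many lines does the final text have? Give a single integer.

Answer: 7

Derivation:
Hunk 1: at line 2 remove [pgty,xzpy,rzp] add [uxm,qcq,srzar] -> 6 lines: taw gon uxm qcq srzar cya
Hunk 2: at line 1 remove [gon,uxm] add [crnvu] -> 5 lines: taw crnvu qcq srzar cya
Hunk 3: at line 1 remove [qcq] add [eukno,iljd,lcamm] -> 7 lines: taw crnvu eukno iljd lcamm srzar cya
Final line count: 7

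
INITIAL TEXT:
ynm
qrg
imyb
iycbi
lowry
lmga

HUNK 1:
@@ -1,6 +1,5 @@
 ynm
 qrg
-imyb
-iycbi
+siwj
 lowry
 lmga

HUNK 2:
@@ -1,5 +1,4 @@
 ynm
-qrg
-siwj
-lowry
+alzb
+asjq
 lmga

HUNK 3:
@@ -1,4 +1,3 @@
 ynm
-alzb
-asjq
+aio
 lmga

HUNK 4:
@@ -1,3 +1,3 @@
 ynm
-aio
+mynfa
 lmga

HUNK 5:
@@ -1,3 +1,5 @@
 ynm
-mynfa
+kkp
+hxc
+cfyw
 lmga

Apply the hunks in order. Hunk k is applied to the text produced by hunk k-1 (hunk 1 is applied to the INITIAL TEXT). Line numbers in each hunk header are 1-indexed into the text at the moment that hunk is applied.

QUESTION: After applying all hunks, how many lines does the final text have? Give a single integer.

Answer: 5

Derivation:
Hunk 1: at line 1 remove [imyb,iycbi] add [siwj] -> 5 lines: ynm qrg siwj lowry lmga
Hunk 2: at line 1 remove [qrg,siwj,lowry] add [alzb,asjq] -> 4 lines: ynm alzb asjq lmga
Hunk 3: at line 1 remove [alzb,asjq] add [aio] -> 3 lines: ynm aio lmga
Hunk 4: at line 1 remove [aio] add [mynfa] -> 3 lines: ynm mynfa lmga
Hunk 5: at line 1 remove [mynfa] add [kkp,hxc,cfyw] -> 5 lines: ynm kkp hxc cfyw lmga
Final line count: 5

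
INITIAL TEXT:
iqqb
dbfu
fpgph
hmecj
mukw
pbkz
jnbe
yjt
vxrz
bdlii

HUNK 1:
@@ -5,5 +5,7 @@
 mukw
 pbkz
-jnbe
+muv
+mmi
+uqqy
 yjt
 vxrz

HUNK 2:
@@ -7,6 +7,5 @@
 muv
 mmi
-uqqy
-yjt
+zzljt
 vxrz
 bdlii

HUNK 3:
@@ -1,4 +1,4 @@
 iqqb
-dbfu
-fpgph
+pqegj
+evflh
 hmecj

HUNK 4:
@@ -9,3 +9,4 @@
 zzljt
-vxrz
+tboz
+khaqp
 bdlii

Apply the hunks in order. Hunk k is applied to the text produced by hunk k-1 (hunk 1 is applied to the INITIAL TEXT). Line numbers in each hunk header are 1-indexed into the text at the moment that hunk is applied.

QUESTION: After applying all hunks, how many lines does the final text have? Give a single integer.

Hunk 1: at line 5 remove [jnbe] add [muv,mmi,uqqy] -> 12 lines: iqqb dbfu fpgph hmecj mukw pbkz muv mmi uqqy yjt vxrz bdlii
Hunk 2: at line 7 remove [uqqy,yjt] add [zzljt] -> 11 lines: iqqb dbfu fpgph hmecj mukw pbkz muv mmi zzljt vxrz bdlii
Hunk 3: at line 1 remove [dbfu,fpgph] add [pqegj,evflh] -> 11 lines: iqqb pqegj evflh hmecj mukw pbkz muv mmi zzljt vxrz bdlii
Hunk 4: at line 9 remove [vxrz] add [tboz,khaqp] -> 12 lines: iqqb pqegj evflh hmecj mukw pbkz muv mmi zzljt tboz khaqp bdlii
Final line count: 12

Answer: 12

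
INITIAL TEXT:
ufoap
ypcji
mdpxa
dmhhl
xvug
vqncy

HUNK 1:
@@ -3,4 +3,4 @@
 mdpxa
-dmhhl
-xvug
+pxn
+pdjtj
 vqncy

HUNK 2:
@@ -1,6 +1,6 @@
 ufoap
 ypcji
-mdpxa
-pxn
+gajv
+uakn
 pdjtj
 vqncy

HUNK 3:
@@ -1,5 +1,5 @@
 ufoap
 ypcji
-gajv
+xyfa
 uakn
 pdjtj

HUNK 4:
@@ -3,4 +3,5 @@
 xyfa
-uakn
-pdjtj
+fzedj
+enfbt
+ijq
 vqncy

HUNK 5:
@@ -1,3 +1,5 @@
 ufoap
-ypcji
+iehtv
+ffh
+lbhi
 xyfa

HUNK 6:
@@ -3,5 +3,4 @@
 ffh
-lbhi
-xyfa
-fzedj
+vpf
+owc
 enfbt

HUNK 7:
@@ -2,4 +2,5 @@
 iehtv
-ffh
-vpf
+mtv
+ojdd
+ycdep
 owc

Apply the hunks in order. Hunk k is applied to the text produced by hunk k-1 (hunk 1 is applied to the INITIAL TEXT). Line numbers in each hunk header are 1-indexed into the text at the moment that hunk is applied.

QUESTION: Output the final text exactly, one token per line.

Answer: ufoap
iehtv
mtv
ojdd
ycdep
owc
enfbt
ijq
vqncy

Derivation:
Hunk 1: at line 3 remove [dmhhl,xvug] add [pxn,pdjtj] -> 6 lines: ufoap ypcji mdpxa pxn pdjtj vqncy
Hunk 2: at line 1 remove [mdpxa,pxn] add [gajv,uakn] -> 6 lines: ufoap ypcji gajv uakn pdjtj vqncy
Hunk 3: at line 1 remove [gajv] add [xyfa] -> 6 lines: ufoap ypcji xyfa uakn pdjtj vqncy
Hunk 4: at line 3 remove [uakn,pdjtj] add [fzedj,enfbt,ijq] -> 7 lines: ufoap ypcji xyfa fzedj enfbt ijq vqncy
Hunk 5: at line 1 remove [ypcji] add [iehtv,ffh,lbhi] -> 9 lines: ufoap iehtv ffh lbhi xyfa fzedj enfbt ijq vqncy
Hunk 6: at line 3 remove [lbhi,xyfa,fzedj] add [vpf,owc] -> 8 lines: ufoap iehtv ffh vpf owc enfbt ijq vqncy
Hunk 7: at line 2 remove [ffh,vpf] add [mtv,ojdd,ycdep] -> 9 lines: ufoap iehtv mtv ojdd ycdep owc enfbt ijq vqncy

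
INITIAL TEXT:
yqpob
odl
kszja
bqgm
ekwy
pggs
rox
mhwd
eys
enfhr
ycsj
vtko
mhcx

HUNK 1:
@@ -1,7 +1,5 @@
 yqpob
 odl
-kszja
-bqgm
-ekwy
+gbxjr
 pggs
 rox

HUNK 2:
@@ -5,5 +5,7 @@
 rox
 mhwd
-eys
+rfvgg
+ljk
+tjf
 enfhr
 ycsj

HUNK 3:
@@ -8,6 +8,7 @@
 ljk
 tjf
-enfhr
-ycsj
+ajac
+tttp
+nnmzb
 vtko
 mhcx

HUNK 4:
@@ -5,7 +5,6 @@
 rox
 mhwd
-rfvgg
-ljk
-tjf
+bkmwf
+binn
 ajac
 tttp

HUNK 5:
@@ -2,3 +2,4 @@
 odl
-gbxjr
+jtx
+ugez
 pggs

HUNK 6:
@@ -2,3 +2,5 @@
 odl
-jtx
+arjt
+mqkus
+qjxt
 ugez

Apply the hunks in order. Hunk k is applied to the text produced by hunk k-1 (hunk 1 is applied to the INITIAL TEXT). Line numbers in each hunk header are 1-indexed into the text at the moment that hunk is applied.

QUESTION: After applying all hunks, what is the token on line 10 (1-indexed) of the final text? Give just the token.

Hunk 1: at line 1 remove [kszja,bqgm,ekwy] add [gbxjr] -> 11 lines: yqpob odl gbxjr pggs rox mhwd eys enfhr ycsj vtko mhcx
Hunk 2: at line 5 remove [eys] add [rfvgg,ljk,tjf] -> 13 lines: yqpob odl gbxjr pggs rox mhwd rfvgg ljk tjf enfhr ycsj vtko mhcx
Hunk 3: at line 8 remove [enfhr,ycsj] add [ajac,tttp,nnmzb] -> 14 lines: yqpob odl gbxjr pggs rox mhwd rfvgg ljk tjf ajac tttp nnmzb vtko mhcx
Hunk 4: at line 5 remove [rfvgg,ljk,tjf] add [bkmwf,binn] -> 13 lines: yqpob odl gbxjr pggs rox mhwd bkmwf binn ajac tttp nnmzb vtko mhcx
Hunk 5: at line 2 remove [gbxjr] add [jtx,ugez] -> 14 lines: yqpob odl jtx ugez pggs rox mhwd bkmwf binn ajac tttp nnmzb vtko mhcx
Hunk 6: at line 2 remove [jtx] add [arjt,mqkus,qjxt] -> 16 lines: yqpob odl arjt mqkus qjxt ugez pggs rox mhwd bkmwf binn ajac tttp nnmzb vtko mhcx
Final line 10: bkmwf

Answer: bkmwf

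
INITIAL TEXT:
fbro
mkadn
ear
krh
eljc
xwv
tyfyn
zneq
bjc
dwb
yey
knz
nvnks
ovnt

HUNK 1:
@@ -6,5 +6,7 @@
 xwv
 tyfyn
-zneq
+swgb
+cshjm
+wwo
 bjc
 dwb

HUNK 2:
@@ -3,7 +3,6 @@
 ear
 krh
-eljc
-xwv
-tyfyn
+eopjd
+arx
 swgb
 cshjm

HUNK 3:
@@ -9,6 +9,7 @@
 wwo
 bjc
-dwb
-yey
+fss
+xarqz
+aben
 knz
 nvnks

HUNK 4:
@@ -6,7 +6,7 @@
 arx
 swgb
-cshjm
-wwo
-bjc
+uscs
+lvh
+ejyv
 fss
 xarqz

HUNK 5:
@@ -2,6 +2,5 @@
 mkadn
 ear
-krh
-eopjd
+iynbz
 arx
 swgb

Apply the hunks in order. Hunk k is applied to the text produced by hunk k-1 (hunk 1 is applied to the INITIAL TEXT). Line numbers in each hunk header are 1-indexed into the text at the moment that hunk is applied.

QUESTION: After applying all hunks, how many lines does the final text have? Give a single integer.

Answer: 15

Derivation:
Hunk 1: at line 6 remove [zneq] add [swgb,cshjm,wwo] -> 16 lines: fbro mkadn ear krh eljc xwv tyfyn swgb cshjm wwo bjc dwb yey knz nvnks ovnt
Hunk 2: at line 3 remove [eljc,xwv,tyfyn] add [eopjd,arx] -> 15 lines: fbro mkadn ear krh eopjd arx swgb cshjm wwo bjc dwb yey knz nvnks ovnt
Hunk 3: at line 9 remove [dwb,yey] add [fss,xarqz,aben] -> 16 lines: fbro mkadn ear krh eopjd arx swgb cshjm wwo bjc fss xarqz aben knz nvnks ovnt
Hunk 4: at line 6 remove [cshjm,wwo,bjc] add [uscs,lvh,ejyv] -> 16 lines: fbro mkadn ear krh eopjd arx swgb uscs lvh ejyv fss xarqz aben knz nvnks ovnt
Hunk 5: at line 2 remove [krh,eopjd] add [iynbz] -> 15 lines: fbro mkadn ear iynbz arx swgb uscs lvh ejyv fss xarqz aben knz nvnks ovnt
Final line count: 15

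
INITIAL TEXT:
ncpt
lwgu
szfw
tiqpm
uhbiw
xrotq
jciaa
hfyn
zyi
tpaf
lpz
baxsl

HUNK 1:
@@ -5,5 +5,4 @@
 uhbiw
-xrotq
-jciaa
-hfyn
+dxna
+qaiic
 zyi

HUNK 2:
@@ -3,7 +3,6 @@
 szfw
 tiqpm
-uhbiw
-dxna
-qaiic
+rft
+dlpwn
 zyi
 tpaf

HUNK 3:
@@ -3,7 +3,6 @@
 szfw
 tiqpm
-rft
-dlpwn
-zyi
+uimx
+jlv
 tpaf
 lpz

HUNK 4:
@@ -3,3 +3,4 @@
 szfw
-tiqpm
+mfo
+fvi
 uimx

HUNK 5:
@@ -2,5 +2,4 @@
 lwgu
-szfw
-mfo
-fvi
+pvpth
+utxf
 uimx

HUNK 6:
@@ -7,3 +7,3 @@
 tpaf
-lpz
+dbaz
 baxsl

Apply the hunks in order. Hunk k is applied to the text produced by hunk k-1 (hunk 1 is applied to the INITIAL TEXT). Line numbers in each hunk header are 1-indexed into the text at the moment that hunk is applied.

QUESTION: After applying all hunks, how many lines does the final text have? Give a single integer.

Answer: 9

Derivation:
Hunk 1: at line 5 remove [xrotq,jciaa,hfyn] add [dxna,qaiic] -> 11 lines: ncpt lwgu szfw tiqpm uhbiw dxna qaiic zyi tpaf lpz baxsl
Hunk 2: at line 3 remove [uhbiw,dxna,qaiic] add [rft,dlpwn] -> 10 lines: ncpt lwgu szfw tiqpm rft dlpwn zyi tpaf lpz baxsl
Hunk 3: at line 3 remove [rft,dlpwn,zyi] add [uimx,jlv] -> 9 lines: ncpt lwgu szfw tiqpm uimx jlv tpaf lpz baxsl
Hunk 4: at line 3 remove [tiqpm] add [mfo,fvi] -> 10 lines: ncpt lwgu szfw mfo fvi uimx jlv tpaf lpz baxsl
Hunk 5: at line 2 remove [szfw,mfo,fvi] add [pvpth,utxf] -> 9 lines: ncpt lwgu pvpth utxf uimx jlv tpaf lpz baxsl
Hunk 6: at line 7 remove [lpz] add [dbaz] -> 9 lines: ncpt lwgu pvpth utxf uimx jlv tpaf dbaz baxsl
Final line count: 9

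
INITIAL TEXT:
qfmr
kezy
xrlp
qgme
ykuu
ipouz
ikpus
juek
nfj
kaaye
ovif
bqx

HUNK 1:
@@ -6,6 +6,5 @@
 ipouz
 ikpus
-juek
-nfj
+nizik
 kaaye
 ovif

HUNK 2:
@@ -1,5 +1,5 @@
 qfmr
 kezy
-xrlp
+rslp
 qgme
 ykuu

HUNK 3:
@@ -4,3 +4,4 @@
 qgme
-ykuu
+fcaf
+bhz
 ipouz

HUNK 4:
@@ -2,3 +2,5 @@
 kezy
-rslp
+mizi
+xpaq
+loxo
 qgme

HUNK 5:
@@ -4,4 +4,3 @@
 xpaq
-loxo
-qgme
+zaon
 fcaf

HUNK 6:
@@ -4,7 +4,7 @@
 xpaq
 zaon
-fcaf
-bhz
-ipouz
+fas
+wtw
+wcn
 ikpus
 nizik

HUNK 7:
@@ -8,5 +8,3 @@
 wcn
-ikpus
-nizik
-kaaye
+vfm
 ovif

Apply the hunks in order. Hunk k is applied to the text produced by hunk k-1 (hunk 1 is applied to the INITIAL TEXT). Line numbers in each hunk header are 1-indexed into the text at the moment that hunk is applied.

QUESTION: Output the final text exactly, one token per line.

Answer: qfmr
kezy
mizi
xpaq
zaon
fas
wtw
wcn
vfm
ovif
bqx

Derivation:
Hunk 1: at line 6 remove [juek,nfj] add [nizik] -> 11 lines: qfmr kezy xrlp qgme ykuu ipouz ikpus nizik kaaye ovif bqx
Hunk 2: at line 1 remove [xrlp] add [rslp] -> 11 lines: qfmr kezy rslp qgme ykuu ipouz ikpus nizik kaaye ovif bqx
Hunk 3: at line 4 remove [ykuu] add [fcaf,bhz] -> 12 lines: qfmr kezy rslp qgme fcaf bhz ipouz ikpus nizik kaaye ovif bqx
Hunk 4: at line 2 remove [rslp] add [mizi,xpaq,loxo] -> 14 lines: qfmr kezy mizi xpaq loxo qgme fcaf bhz ipouz ikpus nizik kaaye ovif bqx
Hunk 5: at line 4 remove [loxo,qgme] add [zaon] -> 13 lines: qfmr kezy mizi xpaq zaon fcaf bhz ipouz ikpus nizik kaaye ovif bqx
Hunk 6: at line 4 remove [fcaf,bhz,ipouz] add [fas,wtw,wcn] -> 13 lines: qfmr kezy mizi xpaq zaon fas wtw wcn ikpus nizik kaaye ovif bqx
Hunk 7: at line 8 remove [ikpus,nizik,kaaye] add [vfm] -> 11 lines: qfmr kezy mizi xpaq zaon fas wtw wcn vfm ovif bqx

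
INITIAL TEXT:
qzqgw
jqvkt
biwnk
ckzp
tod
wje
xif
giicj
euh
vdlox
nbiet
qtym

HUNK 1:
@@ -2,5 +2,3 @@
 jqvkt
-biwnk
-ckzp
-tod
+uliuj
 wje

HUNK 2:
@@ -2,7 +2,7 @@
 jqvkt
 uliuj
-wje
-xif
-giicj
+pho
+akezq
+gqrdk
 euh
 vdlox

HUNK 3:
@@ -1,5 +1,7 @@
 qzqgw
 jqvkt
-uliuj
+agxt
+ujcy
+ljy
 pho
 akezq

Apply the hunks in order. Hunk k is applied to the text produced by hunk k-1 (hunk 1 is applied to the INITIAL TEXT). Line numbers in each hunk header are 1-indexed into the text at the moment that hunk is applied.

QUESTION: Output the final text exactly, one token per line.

Hunk 1: at line 2 remove [biwnk,ckzp,tod] add [uliuj] -> 10 lines: qzqgw jqvkt uliuj wje xif giicj euh vdlox nbiet qtym
Hunk 2: at line 2 remove [wje,xif,giicj] add [pho,akezq,gqrdk] -> 10 lines: qzqgw jqvkt uliuj pho akezq gqrdk euh vdlox nbiet qtym
Hunk 3: at line 1 remove [uliuj] add [agxt,ujcy,ljy] -> 12 lines: qzqgw jqvkt agxt ujcy ljy pho akezq gqrdk euh vdlox nbiet qtym

Answer: qzqgw
jqvkt
agxt
ujcy
ljy
pho
akezq
gqrdk
euh
vdlox
nbiet
qtym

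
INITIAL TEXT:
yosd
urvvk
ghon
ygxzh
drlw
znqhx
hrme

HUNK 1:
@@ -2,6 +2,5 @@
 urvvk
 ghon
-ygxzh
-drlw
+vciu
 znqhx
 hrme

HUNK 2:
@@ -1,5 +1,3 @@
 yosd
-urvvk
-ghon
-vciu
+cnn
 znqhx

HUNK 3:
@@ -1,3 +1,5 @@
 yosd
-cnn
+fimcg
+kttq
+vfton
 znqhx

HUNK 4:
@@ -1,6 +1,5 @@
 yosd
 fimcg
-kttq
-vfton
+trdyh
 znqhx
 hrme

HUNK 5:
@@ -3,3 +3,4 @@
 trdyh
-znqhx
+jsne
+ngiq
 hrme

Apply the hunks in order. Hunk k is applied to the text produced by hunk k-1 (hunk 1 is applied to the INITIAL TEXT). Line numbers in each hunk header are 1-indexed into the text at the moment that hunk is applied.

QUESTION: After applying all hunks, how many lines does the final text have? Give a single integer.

Hunk 1: at line 2 remove [ygxzh,drlw] add [vciu] -> 6 lines: yosd urvvk ghon vciu znqhx hrme
Hunk 2: at line 1 remove [urvvk,ghon,vciu] add [cnn] -> 4 lines: yosd cnn znqhx hrme
Hunk 3: at line 1 remove [cnn] add [fimcg,kttq,vfton] -> 6 lines: yosd fimcg kttq vfton znqhx hrme
Hunk 4: at line 1 remove [kttq,vfton] add [trdyh] -> 5 lines: yosd fimcg trdyh znqhx hrme
Hunk 5: at line 3 remove [znqhx] add [jsne,ngiq] -> 6 lines: yosd fimcg trdyh jsne ngiq hrme
Final line count: 6

Answer: 6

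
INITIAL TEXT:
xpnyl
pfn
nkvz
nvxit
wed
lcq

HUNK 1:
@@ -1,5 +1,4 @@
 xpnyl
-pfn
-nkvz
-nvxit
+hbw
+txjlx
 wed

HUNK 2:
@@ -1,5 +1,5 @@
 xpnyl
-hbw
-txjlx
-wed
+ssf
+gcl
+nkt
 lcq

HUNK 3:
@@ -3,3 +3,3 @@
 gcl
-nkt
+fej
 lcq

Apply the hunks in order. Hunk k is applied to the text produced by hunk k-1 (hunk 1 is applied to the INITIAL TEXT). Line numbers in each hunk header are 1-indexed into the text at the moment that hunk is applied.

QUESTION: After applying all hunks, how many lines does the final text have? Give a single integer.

Answer: 5

Derivation:
Hunk 1: at line 1 remove [pfn,nkvz,nvxit] add [hbw,txjlx] -> 5 lines: xpnyl hbw txjlx wed lcq
Hunk 2: at line 1 remove [hbw,txjlx,wed] add [ssf,gcl,nkt] -> 5 lines: xpnyl ssf gcl nkt lcq
Hunk 3: at line 3 remove [nkt] add [fej] -> 5 lines: xpnyl ssf gcl fej lcq
Final line count: 5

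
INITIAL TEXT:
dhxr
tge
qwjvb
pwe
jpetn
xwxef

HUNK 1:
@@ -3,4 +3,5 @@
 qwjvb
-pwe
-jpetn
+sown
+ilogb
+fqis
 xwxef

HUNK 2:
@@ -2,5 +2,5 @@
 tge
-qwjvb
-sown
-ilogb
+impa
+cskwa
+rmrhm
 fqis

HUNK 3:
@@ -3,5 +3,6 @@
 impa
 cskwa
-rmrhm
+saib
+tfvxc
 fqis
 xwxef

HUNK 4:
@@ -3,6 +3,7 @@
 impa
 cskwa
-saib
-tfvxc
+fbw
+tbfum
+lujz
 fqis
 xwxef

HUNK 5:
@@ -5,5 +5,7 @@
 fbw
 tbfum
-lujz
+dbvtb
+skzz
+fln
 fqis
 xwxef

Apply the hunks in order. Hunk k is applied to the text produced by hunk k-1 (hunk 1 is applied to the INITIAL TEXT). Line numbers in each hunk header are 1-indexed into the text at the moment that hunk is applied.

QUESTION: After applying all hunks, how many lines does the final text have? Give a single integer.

Answer: 11

Derivation:
Hunk 1: at line 3 remove [pwe,jpetn] add [sown,ilogb,fqis] -> 7 lines: dhxr tge qwjvb sown ilogb fqis xwxef
Hunk 2: at line 2 remove [qwjvb,sown,ilogb] add [impa,cskwa,rmrhm] -> 7 lines: dhxr tge impa cskwa rmrhm fqis xwxef
Hunk 3: at line 3 remove [rmrhm] add [saib,tfvxc] -> 8 lines: dhxr tge impa cskwa saib tfvxc fqis xwxef
Hunk 4: at line 3 remove [saib,tfvxc] add [fbw,tbfum,lujz] -> 9 lines: dhxr tge impa cskwa fbw tbfum lujz fqis xwxef
Hunk 5: at line 5 remove [lujz] add [dbvtb,skzz,fln] -> 11 lines: dhxr tge impa cskwa fbw tbfum dbvtb skzz fln fqis xwxef
Final line count: 11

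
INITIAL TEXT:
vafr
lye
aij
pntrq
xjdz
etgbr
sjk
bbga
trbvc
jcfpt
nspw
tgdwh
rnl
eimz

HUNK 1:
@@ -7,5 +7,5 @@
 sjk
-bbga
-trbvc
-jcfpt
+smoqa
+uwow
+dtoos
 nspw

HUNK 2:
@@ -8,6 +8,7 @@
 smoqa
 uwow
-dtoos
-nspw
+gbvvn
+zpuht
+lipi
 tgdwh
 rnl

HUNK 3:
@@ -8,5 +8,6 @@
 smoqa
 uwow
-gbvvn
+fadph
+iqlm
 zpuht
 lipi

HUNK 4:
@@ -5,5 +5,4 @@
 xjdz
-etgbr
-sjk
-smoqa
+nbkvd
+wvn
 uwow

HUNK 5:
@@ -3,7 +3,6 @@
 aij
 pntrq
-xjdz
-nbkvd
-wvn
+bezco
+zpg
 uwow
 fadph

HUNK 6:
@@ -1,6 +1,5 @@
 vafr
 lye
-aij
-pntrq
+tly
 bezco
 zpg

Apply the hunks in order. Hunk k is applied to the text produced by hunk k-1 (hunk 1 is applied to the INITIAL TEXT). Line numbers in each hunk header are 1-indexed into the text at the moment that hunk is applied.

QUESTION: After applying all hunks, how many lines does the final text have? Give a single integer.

Answer: 13

Derivation:
Hunk 1: at line 7 remove [bbga,trbvc,jcfpt] add [smoqa,uwow,dtoos] -> 14 lines: vafr lye aij pntrq xjdz etgbr sjk smoqa uwow dtoos nspw tgdwh rnl eimz
Hunk 2: at line 8 remove [dtoos,nspw] add [gbvvn,zpuht,lipi] -> 15 lines: vafr lye aij pntrq xjdz etgbr sjk smoqa uwow gbvvn zpuht lipi tgdwh rnl eimz
Hunk 3: at line 8 remove [gbvvn] add [fadph,iqlm] -> 16 lines: vafr lye aij pntrq xjdz etgbr sjk smoqa uwow fadph iqlm zpuht lipi tgdwh rnl eimz
Hunk 4: at line 5 remove [etgbr,sjk,smoqa] add [nbkvd,wvn] -> 15 lines: vafr lye aij pntrq xjdz nbkvd wvn uwow fadph iqlm zpuht lipi tgdwh rnl eimz
Hunk 5: at line 3 remove [xjdz,nbkvd,wvn] add [bezco,zpg] -> 14 lines: vafr lye aij pntrq bezco zpg uwow fadph iqlm zpuht lipi tgdwh rnl eimz
Hunk 6: at line 1 remove [aij,pntrq] add [tly] -> 13 lines: vafr lye tly bezco zpg uwow fadph iqlm zpuht lipi tgdwh rnl eimz
Final line count: 13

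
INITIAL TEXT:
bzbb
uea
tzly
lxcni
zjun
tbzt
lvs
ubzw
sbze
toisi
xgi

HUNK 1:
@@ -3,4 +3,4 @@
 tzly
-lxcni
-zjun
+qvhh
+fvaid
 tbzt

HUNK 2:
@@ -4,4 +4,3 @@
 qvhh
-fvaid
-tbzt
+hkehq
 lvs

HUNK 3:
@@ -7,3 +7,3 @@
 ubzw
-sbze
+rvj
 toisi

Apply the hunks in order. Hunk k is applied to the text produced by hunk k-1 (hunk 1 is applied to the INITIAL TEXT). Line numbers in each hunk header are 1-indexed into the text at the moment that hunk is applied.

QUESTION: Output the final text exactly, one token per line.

Hunk 1: at line 3 remove [lxcni,zjun] add [qvhh,fvaid] -> 11 lines: bzbb uea tzly qvhh fvaid tbzt lvs ubzw sbze toisi xgi
Hunk 2: at line 4 remove [fvaid,tbzt] add [hkehq] -> 10 lines: bzbb uea tzly qvhh hkehq lvs ubzw sbze toisi xgi
Hunk 3: at line 7 remove [sbze] add [rvj] -> 10 lines: bzbb uea tzly qvhh hkehq lvs ubzw rvj toisi xgi

Answer: bzbb
uea
tzly
qvhh
hkehq
lvs
ubzw
rvj
toisi
xgi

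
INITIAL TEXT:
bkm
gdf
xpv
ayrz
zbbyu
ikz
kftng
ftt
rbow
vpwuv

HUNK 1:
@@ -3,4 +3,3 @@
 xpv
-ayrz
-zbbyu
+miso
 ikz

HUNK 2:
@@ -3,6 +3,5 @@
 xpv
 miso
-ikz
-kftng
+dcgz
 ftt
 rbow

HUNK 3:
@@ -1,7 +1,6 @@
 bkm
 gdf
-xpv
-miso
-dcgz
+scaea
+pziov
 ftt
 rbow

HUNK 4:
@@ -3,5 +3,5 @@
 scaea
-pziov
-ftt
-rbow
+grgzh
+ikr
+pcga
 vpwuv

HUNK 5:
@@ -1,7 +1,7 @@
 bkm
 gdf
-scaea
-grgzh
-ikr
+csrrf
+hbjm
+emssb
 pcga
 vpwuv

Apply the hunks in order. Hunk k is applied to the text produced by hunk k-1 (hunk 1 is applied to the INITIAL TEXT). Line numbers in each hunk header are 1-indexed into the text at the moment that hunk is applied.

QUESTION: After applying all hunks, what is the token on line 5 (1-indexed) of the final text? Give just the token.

Answer: emssb

Derivation:
Hunk 1: at line 3 remove [ayrz,zbbyu] add [miso] -> 9 lines: bkm gdf xpv miso ikz kftng ftt rbow vpwuv
Hunk 2: at line 3 remove [ikz,kftng] add [dcgz] -> 8 lines: bkm gdf xpv miso dcgz ftt rbow vpwuv
Hunk 3: at line 1 remove [xpv,miso,dcgz] add [scaea,pziov] -> 7 lines: bkm gdf scaea pziov ftt rbow vpwuv
Hunk 4: at line 3 remove [pziov,ftt,rbow] add [grgzh,ikr,pcga] -> 7 lines: bkm gdf scaea grgzh ikr pcga vpwuv
Hunk 5: at line 1 remove [scaea,grgzh,ikr] add [csrrf,hbjm,emssb] -> 7 lines: bkm gdf csrrf hbjm emssb pcga vpwuv
Final line 5: emssb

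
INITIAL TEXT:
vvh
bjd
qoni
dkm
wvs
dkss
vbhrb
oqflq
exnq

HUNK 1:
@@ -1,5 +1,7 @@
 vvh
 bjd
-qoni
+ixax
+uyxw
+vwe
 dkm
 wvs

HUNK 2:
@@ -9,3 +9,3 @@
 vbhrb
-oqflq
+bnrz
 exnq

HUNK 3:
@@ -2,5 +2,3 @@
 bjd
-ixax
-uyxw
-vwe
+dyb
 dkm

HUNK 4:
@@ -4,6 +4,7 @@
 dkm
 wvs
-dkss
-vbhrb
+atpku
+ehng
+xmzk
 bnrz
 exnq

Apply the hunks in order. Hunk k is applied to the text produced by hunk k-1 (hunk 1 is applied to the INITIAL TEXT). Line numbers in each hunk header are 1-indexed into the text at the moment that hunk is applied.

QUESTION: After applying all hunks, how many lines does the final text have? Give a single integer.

Answer: 10

Derivation:
Hunk 1: at line 1 remove [qoni] add [ixax,uyxw,vwe] -> 11 lines: vvh bjd ixax uyxw vwe dkm wvs dkss vbhrb oqflq exnq
Hunk 2: at line 9 remove [oqflq] add [bnrz] -> 11 lines: vvh bjd ixax uyxw vwe dkm wvs dkss vbhrb bnrz exnq
Hunk 3: at line 2 remove [ixax,uyxw,vwe] add [dyb] -> 9 lines: vvh bjd dyb dkm wvs dkss vbhrb bnrz exnq
Hunk 4: at line 4 remove [dkss,vbhrb] add [atpku,ehng,xmzk] -> 10 lines: vvh bjd dyb dkm wvs atpku ehng xmzk bnrz exnq
Final line count: 10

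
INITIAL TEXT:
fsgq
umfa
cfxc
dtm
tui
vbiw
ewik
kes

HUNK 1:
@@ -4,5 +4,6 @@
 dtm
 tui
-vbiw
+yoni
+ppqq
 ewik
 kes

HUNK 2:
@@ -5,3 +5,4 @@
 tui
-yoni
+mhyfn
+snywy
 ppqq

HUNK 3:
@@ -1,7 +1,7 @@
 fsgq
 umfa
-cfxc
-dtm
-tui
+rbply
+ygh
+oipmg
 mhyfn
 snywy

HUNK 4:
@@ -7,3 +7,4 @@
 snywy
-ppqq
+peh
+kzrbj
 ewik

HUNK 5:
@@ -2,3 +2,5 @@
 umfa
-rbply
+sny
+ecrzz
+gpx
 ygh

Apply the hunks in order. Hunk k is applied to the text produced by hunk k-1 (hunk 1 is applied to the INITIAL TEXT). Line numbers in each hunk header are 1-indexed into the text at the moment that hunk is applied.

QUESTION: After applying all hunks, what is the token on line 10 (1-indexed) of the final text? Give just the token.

Answer: peh

Derivation:
Hunk 1: at line 4 remove [vbiw] add [yoni,ppqq] -> 9 lines: fsgq umfa cfxc dtm tui yoni ppqq ewik kes
Hunk 2: at line 5 remove [yoni] add [mhyfn,snywy] -> 10 lines: fsgq umfa cfxc dtm tui mhyfn snywy ppqq ewik kes
Hunk 3: at line 1 remove [cfxc,dtm,tui] add [rbply,ygh,oipmg] -> 10 lines: fsgq umfa rbply ygh oipmg mhyfn snywy ppqq ewik kes
Hunk 4: at line 7 remove [ppqq] add [peh,kzrbj] -> 11 lines: fsgq umfa rbply ygh oipmg mhyfn snywy peh kzrbj ewik kes
Hunk 5: at line 2 remove [rbply] add [sny,ecrzz,gpx] -> 13 lines: fsgq umfa sny ecrzz gpx ygh oipmg mhyfn snywy peh kzrbj ewik kes
Final line 10: peh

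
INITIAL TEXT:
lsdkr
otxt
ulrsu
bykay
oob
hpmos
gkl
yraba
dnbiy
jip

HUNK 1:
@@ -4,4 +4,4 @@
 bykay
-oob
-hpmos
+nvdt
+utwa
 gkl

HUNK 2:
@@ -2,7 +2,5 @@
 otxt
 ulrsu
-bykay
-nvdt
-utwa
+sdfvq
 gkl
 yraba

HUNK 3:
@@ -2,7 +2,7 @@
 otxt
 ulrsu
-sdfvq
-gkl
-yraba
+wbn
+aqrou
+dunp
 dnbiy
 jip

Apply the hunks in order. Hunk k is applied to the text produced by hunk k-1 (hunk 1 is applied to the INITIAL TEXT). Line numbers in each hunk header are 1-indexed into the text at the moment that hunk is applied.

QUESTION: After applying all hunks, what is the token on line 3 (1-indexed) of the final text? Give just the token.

Hunk 1: at line 4 remove [oob,hpmos] add [nvdt,utwa] -> 10 lines: lsdkr otxt ulrsu bykay nvdt utwa gkl yraba dnbiy jip
Hunk 2: at line 2 remove [bykay,nvdt,utwa] add [sdfvq] -> 8 lines: lsdkr otxt ulrsu sdfvq gkl yraba dnbiy jip
Hunk 3: at line 2 remove [sdfvq,gkl,yraba] add [wbn,aqrou,dunp] -> 8 lines: lsdkr otxt ulrsu wbn aqrou dunp dnbiy jip
Final line 3: ulrsu

Answer: ulrsu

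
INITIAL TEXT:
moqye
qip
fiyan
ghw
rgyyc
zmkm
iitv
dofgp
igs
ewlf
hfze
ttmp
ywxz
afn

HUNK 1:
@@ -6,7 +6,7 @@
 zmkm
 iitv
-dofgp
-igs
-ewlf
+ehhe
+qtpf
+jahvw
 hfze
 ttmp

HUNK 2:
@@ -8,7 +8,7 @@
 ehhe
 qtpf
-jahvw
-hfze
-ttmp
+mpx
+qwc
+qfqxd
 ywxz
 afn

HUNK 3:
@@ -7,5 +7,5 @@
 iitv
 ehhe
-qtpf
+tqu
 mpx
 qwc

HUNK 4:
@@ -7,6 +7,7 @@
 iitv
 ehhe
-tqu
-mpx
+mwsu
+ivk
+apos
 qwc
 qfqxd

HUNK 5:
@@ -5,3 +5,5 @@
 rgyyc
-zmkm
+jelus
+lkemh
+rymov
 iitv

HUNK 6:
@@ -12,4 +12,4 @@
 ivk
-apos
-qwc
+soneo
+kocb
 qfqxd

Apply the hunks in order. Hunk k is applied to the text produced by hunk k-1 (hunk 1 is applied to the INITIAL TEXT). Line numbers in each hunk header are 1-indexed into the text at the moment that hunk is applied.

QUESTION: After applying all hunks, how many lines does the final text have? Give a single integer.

Answer: 17

Derivation:
Hunk 1: at line 6 remove [dofgp,igs,ewlf] add [ehhe,qtpf,jahvw] -> 14 lines: moqye qip fiyan ghw rgyyc zmkm iitv ehhe qtpf jahvw hfze ttmp ywxz afn
Hunk 2: at line 8 remove [jahvw,hfze,ttmp] add [mpx,qwc,qfqxd] -> 14 lines: moqye qip fiyan ghw rgyyc zmkm iitv ehhe qtpf mpx qwc qfqxd ywxz afn
Hunk 3: at line 7 remove [qtpf] add [tqu] -> 14 lines: moqye qip fiyan ghw rgyyc zmkm iitv ehhe tqu mpx qwc qfqxd ywxz afn
Hunk 4: at line 7 remove [tqu,mpx] add [mwsu,ivk,apos] -> 15 lines: moqye qip fiyan ghw rgyyc zmkm iitv ehhe mwsu ivk apos qwc qfqxd ywxz afn
Hunk 5: at line 5 remove [zmkm] add [jelus,lkemh,rymov] -> 17 lines: moqye qip fiyan ghw rgyyc jelus lkemh rymov iitv ehhe mwsu ivk apos qwc qfqxd ywxz afn
Hunk 6: at line 12 remove [apos,qwc] add [soneo,kocb] -> 17 lines: moqye qip fiyan ghw rgyyc jelus lkemh rymov iitv ehhe mwsu ivk soneo kocb qfqxd ywxz afn
Final line count: 17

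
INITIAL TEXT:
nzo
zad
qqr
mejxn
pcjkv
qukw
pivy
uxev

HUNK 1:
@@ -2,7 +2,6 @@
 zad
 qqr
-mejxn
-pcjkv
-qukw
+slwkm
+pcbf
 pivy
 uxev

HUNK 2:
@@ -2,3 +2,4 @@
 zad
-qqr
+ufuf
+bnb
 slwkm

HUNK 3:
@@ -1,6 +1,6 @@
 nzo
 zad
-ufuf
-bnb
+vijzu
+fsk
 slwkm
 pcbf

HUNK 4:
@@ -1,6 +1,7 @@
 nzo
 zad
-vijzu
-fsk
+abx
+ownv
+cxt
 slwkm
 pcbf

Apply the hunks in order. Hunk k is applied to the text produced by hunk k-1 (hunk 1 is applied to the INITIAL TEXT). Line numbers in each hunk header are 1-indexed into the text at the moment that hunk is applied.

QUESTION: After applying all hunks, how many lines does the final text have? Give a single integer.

Answer: 9

Derivation:
Hunk 1: at line 2 remove [mejxn,pcjkv,qukw] add [slwkm,pcbf] -> 7 lines: nzo zad qqr slwkm pcbf pivy uxev
Hunk 2: at line 2 remove [qqr] add [ufuf,bnb] -> 8 lines: nzo zad ufuf bnb slwkm pcbf pivy uxev
Hunk 3: at line 1 remove [ufuf,bnb] add [vijzu,fsk] -> 8 lines: nzo zad vijzu fsk slwkm pcbf pivy uxev
Hunk 4: at line 1 remove [vijzu,fsk] add [abx,ownv,cxt] -> 9 lines: nzo zad abx ownv cxt slwkm pcbf pivy uxev
Final line count: 9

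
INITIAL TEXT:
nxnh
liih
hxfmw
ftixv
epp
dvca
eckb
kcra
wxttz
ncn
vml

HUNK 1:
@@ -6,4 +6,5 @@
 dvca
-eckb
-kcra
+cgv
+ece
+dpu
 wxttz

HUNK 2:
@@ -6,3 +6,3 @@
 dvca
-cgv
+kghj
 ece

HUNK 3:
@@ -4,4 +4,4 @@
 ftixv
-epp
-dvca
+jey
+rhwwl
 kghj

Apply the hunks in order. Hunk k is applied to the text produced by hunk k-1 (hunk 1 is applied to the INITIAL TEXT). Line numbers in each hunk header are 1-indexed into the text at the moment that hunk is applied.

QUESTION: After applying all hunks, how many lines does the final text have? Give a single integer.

Answer: 12

Derivation:
Hunk 1: at line 6 remove [eckb,kcra] add [cgv,ece,dpu] -> 12 lines: nxnh liih hxfmw ftixv epp dvca cgv ece dpu wxttz ncn vml
Hunk 2: at line 6 remove [cgv] add [kghj] -> 12 lines: nxnh liih hxfmw ftixv epp dvca kghj ece dpu wxttz ncn vml
Hunk 3: at line 4 remove [epp,dvca] add [jey,rhwwl] -> 12 lines: nxnh liih hxfmw ftixv jey rhwwl kghj ece dpu wxttz ncn vml
Final line count: 12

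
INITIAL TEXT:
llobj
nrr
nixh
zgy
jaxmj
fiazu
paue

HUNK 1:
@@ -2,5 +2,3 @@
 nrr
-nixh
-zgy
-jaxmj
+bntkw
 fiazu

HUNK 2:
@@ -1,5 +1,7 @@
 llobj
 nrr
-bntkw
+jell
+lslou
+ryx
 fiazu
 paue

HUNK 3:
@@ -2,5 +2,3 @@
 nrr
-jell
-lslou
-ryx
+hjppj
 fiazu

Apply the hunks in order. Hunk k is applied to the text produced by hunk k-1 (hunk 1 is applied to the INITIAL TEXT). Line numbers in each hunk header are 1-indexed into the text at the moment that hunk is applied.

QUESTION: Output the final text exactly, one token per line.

Answer: llobj
nrr
hjppj
fiazu
paue

Derivation:
Hunk 1: at line 2 remove [nixh,zgy,jaxmj] add [bntkw] -> 5 lines: llobj nrr bntkw fiazu paue
Hunk 2: at line 1 remove [bntkw] add [jell,lslou,ryx] -> 7 lines: llobj nrr jell lslou ryx fiazu paue
Hunk 3: at line 2 remove [jell,lslou,ryx] add [hjppj] -> 5 lines: llobj nrr hjppj fiazu paue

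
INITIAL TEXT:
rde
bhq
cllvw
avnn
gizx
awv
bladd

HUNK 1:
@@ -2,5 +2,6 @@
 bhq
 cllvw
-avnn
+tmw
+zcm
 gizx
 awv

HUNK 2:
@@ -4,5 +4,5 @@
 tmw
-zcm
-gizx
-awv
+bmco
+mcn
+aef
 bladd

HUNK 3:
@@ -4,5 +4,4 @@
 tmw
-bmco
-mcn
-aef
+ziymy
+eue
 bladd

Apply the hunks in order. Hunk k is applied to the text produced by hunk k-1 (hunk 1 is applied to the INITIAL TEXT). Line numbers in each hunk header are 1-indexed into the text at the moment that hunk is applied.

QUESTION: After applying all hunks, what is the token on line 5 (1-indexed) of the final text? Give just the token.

Hunk 1: at line 2 remove [avnn] add [tmw,zcm] -> 8 lines: rde bhq cllvw tmw zcm gizx awv bladd
Hunk 2: at line 4 remove [zcm,gizx,awv] add [bmco,mcn,aef] -> 8 lines: rde bhq cllvw tmw bmco mcn aef bladd
Hunk 3: at line 4 remove [bmco,mcn,aef] add [ziymy,eue] -> 7 lines: rde bhq cllvw tmw ziymy eue bladd
Final line 5: ziymy

Answer: ziymy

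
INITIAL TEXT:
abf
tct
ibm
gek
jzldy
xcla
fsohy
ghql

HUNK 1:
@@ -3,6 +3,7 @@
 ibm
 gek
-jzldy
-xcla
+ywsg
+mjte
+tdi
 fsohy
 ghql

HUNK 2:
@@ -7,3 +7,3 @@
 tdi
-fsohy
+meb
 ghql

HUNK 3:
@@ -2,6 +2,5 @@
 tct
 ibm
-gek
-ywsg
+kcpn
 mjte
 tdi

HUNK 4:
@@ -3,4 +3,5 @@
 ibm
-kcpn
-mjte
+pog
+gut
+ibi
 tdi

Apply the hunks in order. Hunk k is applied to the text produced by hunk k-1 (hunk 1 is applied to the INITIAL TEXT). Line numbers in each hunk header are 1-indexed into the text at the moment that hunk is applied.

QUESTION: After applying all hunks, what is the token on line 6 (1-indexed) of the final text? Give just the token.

Hunk 1: at line 3 remove [jzldy,xcla] add [ywsg,mjte,tdi] -> 9 lines: abf tct ibm gek ywsg mjte tdi fsohy ghql
Hunk 2: at line 7 remove [fsohy] add [meb] -> 9 lines: abf tct ibm gek ywsg mjte tdi meb ghql
Hunk 3: at line 2 remove [gek,ywsg] add [kcpn] -> 8 lines: abf tct ibm kcpn mjte tdi meb ghql
Hunk 4: at line 3 remove [kcpn,mjte] add [pog,gut,ibi] -> 9 lines: abf tct ibm pog gut ibi tdi meb ghql
Final line 6: ibi

Answer: ibi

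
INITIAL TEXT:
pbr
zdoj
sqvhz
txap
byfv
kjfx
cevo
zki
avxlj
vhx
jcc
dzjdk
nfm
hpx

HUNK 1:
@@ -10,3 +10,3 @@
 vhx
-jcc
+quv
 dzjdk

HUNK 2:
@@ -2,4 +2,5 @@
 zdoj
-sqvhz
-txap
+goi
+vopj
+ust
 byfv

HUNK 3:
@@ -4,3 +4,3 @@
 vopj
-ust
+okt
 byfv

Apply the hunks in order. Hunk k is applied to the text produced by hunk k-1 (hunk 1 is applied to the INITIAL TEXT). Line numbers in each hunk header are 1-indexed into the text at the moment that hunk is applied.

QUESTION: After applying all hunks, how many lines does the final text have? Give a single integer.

Answer: 15

Derivation:
Hunk 1: at line 10 remove [jcc] add [quv] -> 14 lines: pbr zdoj sqvhz txap byfv kjfx cevo zki avxlj vhx quv dzjdk nfm hpx
Hunk 2: at line 2 remove [sqvhz,txap] add [goi,vopj,ust] -> 15 lines: pbr zdoj goi vopj ust byfv kjfx cevo zki avxlj vhx quv dzjdk nfm hpx
Hunk 3: at line 4 remove [ust] add [okt] -> 15 lines: pbr zdoj goi vopj okt byfv kjfx cevo zki avxlj vhx quv dzjdk nfm hpx
Final line count: 15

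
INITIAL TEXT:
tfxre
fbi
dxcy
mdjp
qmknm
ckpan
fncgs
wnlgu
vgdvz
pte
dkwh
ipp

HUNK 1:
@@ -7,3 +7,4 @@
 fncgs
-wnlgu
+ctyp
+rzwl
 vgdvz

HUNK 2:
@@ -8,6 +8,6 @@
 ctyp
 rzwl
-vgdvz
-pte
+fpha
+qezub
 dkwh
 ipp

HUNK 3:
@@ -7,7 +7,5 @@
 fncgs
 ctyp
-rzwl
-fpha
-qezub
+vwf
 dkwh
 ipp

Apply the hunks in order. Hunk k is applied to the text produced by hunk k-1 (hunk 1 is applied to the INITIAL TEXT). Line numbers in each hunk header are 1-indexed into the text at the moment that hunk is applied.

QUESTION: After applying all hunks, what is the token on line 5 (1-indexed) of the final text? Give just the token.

Hunk 1: at line 7 remove [wnlgu] add [ctyp,rzwl] -> 13 lines: tfxre fbi dxcy mdjp qmknm ckpan fncgs ctyp rzwl vgdvz pte dkwh ipp
Hunk 2: at line 8 remove [vgdvz,pte] add [fpha,qezub] -> 13 lines: tfxre fbi dxcy mdjp qmknm ckpan fncgs ctyp rzwl fpha qezub dkwh ipp
Hunk 3: at line 7 remove [rzwl,fpha,qezub] add [vwf] -> 11 lines: tfxre fbi dxcy mdjp qmknm ckpan fncgs ctyp vwf dkwh ipp
Final line 5: qmknm

Answer: qmknm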